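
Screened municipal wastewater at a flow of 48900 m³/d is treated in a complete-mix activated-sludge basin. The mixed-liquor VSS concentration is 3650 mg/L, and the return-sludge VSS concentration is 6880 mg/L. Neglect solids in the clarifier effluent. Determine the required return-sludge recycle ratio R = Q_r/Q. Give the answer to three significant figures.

R ≈ 1.13

Mass balance around the secondary clarifier (neglecting effluent solids): R = X / (X_r − X) = 3650 / (6880 − 3650) = 1.130.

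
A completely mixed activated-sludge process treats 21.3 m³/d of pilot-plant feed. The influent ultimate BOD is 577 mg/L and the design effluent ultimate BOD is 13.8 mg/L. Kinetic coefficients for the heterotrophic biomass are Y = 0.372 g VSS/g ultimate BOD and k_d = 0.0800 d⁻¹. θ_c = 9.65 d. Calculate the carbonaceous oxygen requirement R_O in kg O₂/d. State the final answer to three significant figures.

R_O ≈ 8.42 kg O₂/d

Correct the yield for decay: Y_obs = Y/(1 + k_d θ_c) = 0.372 / (1 + 0.0800 × 9.65) = 0.372 / 1.772 = 0.2099.
ΔS = 577 − 13.8 = 563.2 mg/L, so the substrate removal rate is 21.3 × 563.2/1000 = 12.00 kg ultimate BOD/d.
Biomass synthesised: P_X = Y_obs × 12.00 = 2.518 kg VSS/d.
R_O = Q·(S₀ − S) − 1.42·P_X = 12.00 − 1.42 × 2.518 = 8.420 kg O₂/d.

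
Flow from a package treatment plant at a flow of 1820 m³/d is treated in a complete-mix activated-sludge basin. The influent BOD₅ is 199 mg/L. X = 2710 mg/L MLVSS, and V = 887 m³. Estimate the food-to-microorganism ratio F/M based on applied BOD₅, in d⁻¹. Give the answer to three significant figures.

F/M = Q·S₀ / (V·X) = 1820 × 199 / (887.0 × 2710) = 0.1507 g BOD₅·(g VSS·d)⁻¹.

F/M ≈ 0.151 d⁻¹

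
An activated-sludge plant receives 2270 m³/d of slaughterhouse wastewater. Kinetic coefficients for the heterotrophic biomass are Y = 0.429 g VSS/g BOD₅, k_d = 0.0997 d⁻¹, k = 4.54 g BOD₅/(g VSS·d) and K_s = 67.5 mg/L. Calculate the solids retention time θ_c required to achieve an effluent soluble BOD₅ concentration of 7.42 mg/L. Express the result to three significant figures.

At the target effluent, Y k S/(K_s+S) = 0.429×4.54×7.42/74.92 = 0.1929 d⁻¹.
θ_c = 1/(μ − k_d) = 1/(0.1929 − 0.0997) = 1/0.09319 = 10.73 d.

θ_c ≈ 10.7 d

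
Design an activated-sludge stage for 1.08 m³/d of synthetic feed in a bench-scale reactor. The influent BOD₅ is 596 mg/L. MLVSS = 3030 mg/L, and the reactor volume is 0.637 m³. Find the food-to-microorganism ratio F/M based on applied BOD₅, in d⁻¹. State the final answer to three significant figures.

F/M ≈ 0.333 d⁻¹

Food-to-microorganism ratio F/M = Q S₀ / (V X) = 1.08 × 596 / (0.6370 × 3030) = 0.3335 d⁻¹.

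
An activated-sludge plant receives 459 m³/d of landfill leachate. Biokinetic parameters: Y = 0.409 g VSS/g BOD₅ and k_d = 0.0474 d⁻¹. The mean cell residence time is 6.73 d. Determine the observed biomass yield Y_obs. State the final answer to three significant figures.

Correct the yield for decay: Y_obs = Y/(1 + k_d θ_c) = 0.409 / (1 + 0.0474 × 6.73) = 0.409 / 1.319 = 0.3101.

Y_obs ≈ 0.310 g VSS/g BOD₅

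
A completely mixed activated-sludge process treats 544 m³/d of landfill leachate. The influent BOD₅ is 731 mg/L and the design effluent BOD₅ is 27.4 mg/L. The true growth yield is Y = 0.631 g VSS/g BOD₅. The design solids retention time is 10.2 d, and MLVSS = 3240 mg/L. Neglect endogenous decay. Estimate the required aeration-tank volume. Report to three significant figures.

V·X = Y·Q·ΔS·θ_c gives V = 0.631 × 544 × (731 − 27.4) × 10.2 / 3240 = 760.3 m³.

V ≈ 760 m³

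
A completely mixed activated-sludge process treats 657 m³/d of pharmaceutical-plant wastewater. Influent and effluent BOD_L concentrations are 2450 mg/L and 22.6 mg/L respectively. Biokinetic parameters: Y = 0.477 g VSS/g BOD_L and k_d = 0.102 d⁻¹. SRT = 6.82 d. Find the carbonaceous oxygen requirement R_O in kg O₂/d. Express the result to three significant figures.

Observed yield with endogenous decay: Y_obs = Y / (1 + k_d·θ_c) = 0.477 / (1 + 0.102 × 6.82) = 0.477 / 1.696 = 0.2813 g VSS/g BOD_L.
ΔS = 2450 − 22.6 = 2427 mg/L, so the substrate removal rate is 657 × 2427/1000 = 1595 kg BOD_L/d.
Biomass synthesised: P_X = Y_obs × 1595 = 448.6 kg VSS/d.
Carbonaceous O₂ demand = substrate oxidised − cell-mass equivalent = 1595 − 1.42 × 448.6 = 957.7 kg O₂/d.

R_O ≈ 958 kg O₂/d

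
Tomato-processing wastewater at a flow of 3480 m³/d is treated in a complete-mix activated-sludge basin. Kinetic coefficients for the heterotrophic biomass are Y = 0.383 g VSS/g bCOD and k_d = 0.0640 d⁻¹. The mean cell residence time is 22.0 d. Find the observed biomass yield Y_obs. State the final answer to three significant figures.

Y_obs ≈ 0.159 g VSS/g bCOD

Y_obs = Y / (1 + k_d θ_c) = 0.383 / (1 + 0.0640 × 22.0) = 0.383 / 2.408 = 0.1591.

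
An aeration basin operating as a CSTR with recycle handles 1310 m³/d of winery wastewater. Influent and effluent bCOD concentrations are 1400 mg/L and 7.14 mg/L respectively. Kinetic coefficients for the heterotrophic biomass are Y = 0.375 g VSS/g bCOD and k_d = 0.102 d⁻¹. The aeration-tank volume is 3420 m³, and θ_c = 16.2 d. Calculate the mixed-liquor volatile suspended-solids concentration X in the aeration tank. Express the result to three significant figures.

Solving the biomass balance for X: X = Y Q (S₀−S) θ_c / [V (1+k_d θ_c)] = 0.375 × 1310 × (1400 − 7.14) × 16.2 / [3420 × (1 + 0.102 × 16.2)] = 1222 mg/L.

X ≈ 1220 mg/L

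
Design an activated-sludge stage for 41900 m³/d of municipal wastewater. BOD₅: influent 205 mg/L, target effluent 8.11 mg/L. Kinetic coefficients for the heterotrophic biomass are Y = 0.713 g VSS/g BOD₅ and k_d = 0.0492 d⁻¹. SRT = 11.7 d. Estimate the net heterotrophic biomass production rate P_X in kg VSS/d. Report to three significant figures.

P_X ≈ 3730 kg VSS/d

Correct the yield for decay: Y_obs = Y/(1 + k_d θ_c) = 0.713 / (1 + 0.0492 × 11.7) = 0.713 / 1.576 = 0.4525.
Mass of BOD₅ removed per day: Q(S₀ − S) = 41900 × 196.9 g/m³ = 8250 kg/d.
Net biomass production P_X = Y_obs × Q·(S₀ − S) = 0.4525 × 8250 = 3733 kg VSS/d.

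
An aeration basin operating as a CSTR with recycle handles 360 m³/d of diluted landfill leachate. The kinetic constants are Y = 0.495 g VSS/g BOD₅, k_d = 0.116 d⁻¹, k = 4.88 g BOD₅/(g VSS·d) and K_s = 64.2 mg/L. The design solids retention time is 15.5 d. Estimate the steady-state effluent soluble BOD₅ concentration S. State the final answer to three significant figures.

For a completely mixed reactor with recycle the Lawrence–McCarty relation gives S = K_s·(1 + k_d·θ_c) / [θ_c·(Y·k − k_d) − 1] = 64.2 × (1 + 0.116 × 15.5) / [15.5 × (0.495 × 4.88 − 0.116) − 1] = 179.6 / 34.64 = 5.185 mg/L.

S ≈ 5.19 mg/L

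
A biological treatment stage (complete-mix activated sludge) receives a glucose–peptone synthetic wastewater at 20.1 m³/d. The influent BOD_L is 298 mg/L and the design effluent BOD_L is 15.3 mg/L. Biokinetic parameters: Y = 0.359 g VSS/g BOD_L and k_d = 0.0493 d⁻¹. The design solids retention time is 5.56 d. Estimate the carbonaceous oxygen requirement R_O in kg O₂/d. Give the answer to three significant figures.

R_O ≈ 3.41 kg O₂/d

The observed yield is Y_obs = Y/(1 + k_d·θ_c) = 0.359 / (1 + 0.0493 × 5.56) = 0.359 / 1.274 = 0.2818 g VSS per g BOD_L removed.
Substrate removed = Q·(S₀ − S) = 20.1 m³/d × (298 − 15.3) g/m³ = 5.68×10^3 g/d = 5.682 kg/d.
P_X = Y_obs·Q·(S₀ − S) = 0.2818 × 5.682 = 1.601 kg VSS/d.
R_O = Q·(S₀ − S) − 1.42·P_X = 5.682 − 1.42 × 1.601 = 3.409 kg O₂/d.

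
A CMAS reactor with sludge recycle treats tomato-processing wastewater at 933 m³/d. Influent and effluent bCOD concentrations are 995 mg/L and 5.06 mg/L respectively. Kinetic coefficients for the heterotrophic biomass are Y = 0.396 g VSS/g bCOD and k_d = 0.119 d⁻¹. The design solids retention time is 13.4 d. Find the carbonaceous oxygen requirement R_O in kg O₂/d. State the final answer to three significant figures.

R_O ≈ 723 kg O₂/d

Y_obs = Y / (1 + k_d θ_c) = 0.396 / (1 + 0.119 × 13.4) = 0.396 / 2.595 = 0.1526.
ΔS = 995 − 5.06 = 989.9 mg/L, so the substrate removal rate is 933 × 989.9/1000 = 923.6 kg bCOD/d.
P_X = Y_obs·Q·(S₀ − S) = 0.1526 × 923.6 = 141.0 kg VSS/d.
R_O = Q·(S₀ − S) − 1.42·P_X = 923.6 − 1.42 × 141.0 = 723.4 kg O₂/d.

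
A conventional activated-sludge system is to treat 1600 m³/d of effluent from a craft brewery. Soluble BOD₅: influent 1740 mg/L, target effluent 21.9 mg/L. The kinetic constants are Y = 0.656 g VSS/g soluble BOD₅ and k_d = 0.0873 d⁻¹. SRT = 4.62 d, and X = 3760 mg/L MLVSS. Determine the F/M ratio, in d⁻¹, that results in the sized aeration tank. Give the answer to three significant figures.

From the SRT design equation V = Y Q (S₀−S) θ_c / [X (1 + k_d θ_c)] = 0.656 × 1600 × (1740 − 21.9) × 4.62 / [3760 × (1 + 0.0873 × 4.62)] = 8.33×10^6 / 5277 = 1579 m³.
F/M = applied load / biomass = Q·S₀/(V·X) = 1600 × 1740 / (1579 × 3760) = 0.4689 d⁻¹.

F/M ≈ 0.469 d⁻¹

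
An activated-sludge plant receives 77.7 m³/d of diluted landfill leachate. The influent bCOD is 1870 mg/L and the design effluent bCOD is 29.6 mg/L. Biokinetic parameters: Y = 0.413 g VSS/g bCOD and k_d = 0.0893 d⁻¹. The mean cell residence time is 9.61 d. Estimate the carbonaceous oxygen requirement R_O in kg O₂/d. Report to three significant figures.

R_O ≈ 97.9 kg O₂/d

Observed yield with endogenous decay: Y_obs = Y / (1 + k_d·θ_c) = 0.413 / (1 + 0.0893 × 9.61) = 0.413 / 1.858 = 0.2223 g VSS/g bCOD.
Q·(S₀ − S) = 77.7 × (1870 − 29.6) × 10⁻³ = 143.0 kg/d removed.
P_X = Y_obs·Q·(S₀ − S) = 0.2223 × 143.0 = 31.78 kg VSS/d.
R_O = Q·(S₀ − S) − 1.42·P_X = 143.0 − 1.42 × 31.78 = 97.87 kg O₂/d.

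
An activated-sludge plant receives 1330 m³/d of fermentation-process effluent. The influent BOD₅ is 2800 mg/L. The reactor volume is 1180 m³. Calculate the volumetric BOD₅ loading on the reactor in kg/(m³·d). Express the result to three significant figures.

L_v = Q S₀ / V = 1330 × 2800 × 10⁻³ / 1180 = 3.156 kg/(m³·d).

L_v ≈ 3.16 kg BOD₅/(m³·d)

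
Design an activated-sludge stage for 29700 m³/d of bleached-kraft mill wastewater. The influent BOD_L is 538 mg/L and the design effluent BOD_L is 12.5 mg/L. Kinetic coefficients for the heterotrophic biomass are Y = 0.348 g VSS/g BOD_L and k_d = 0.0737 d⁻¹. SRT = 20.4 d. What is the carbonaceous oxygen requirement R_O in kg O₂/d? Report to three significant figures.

The observed yield is Y_obs = Y/(1 + k_d·θ_c) = 0.348 / (1 + 0.0737 × 20.4) = 0.348 / 2.503 = 0.1390 g VSS per g BOD_L removed.
Substrate removed = Q·(S₀ − S) = 29700 m³/d × (538 − 12.5) g/m³ = 1.56×10^7 g/d = 15607 kg/d.
Net sludge production P_X = 0.1390 × 15607 = 2170 kg VSS/d.
Carbonaceous O₂ demand = substrate oxidised − cell-mass equivalent = 15607 − 1.42 × 2170 = 12527 kg O₂/d.

R_O ≈ 12500 kg O₂/d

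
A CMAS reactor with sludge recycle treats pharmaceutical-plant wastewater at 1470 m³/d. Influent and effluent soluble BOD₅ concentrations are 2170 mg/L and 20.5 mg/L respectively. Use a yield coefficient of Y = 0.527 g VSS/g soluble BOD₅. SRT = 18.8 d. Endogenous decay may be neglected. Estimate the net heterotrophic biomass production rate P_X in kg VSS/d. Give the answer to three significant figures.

With endogenous decay neglected, the observed yield equals the true yield: Y_obs = Y = 0.527 g VSS/g soluble BOD₅.
Q·(S₀ − S) = 1470 × (2170 − 20.5) × 10⁻³ = 3160 kg/d removed.
So the net sludge growth is P_X = 0.5270 × 3160 = 1665 kg VSS/d.

P_X ≈ 1670 kg VSS/d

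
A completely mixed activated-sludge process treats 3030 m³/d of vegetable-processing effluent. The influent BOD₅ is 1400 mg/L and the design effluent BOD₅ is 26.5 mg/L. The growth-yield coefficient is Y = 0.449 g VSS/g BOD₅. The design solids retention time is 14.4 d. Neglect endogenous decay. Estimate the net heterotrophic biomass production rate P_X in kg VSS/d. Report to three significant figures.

With endogenous decay neglected, the observed yield equals the true yield: Y_obs = Y = 0.449 g VSS/g BOD₅.
Substrate removed = Q·(S₀ − S) = 3030 m³/d × (1400 − 26.5) g/m³ = 4.16×10^6 g/d = 4162 kg/d.
Biomass produced: P_X = Y_obs·Q·ΔS = 0.4490 × 4162 ≈ 1869 kg VSS/d.

P_X ≈ 1870 kg VSS/d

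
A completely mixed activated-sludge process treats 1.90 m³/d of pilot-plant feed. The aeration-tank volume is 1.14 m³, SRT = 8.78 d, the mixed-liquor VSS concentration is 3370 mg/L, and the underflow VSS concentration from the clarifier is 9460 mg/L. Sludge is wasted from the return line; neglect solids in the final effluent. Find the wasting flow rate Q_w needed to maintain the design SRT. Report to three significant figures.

Q_w ≈ 0.0463 m³/d

Wasting from the return line (neglecting effluent solids): Q_w = V·X / (θ_c·X_r) = 1.140 × 3370 / (8.78 × 9460) = 0.04625 m³/d.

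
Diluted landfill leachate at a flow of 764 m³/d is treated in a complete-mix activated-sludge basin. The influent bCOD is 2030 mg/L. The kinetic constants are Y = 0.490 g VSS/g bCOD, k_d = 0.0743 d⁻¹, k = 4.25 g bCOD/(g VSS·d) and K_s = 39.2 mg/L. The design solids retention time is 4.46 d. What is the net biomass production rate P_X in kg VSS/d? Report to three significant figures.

Effluent substrate depends only on kinetics and SRT: S = K_s(1 + k_d θ_c) / [θ_c(Yk − k_d) − 1] = 39.2 × (1 + 0.0743 × 4.46) / [4.46 × (0.490 × 4.25 − 0.0743) − 1] = 52.19 / 7.957 = 6.559 mg/L.
Observed yield with endogenous decay: Y_obs = Y / (1 + k_d·θ_c) = 0.490 / (1 + 0.0743 × 4.46) = 0.490 / 1.331 = 0.3680 g VSS/g bCOD.
Q·(S₀ − S) = 764 × (2030 − 6.56) × 10⁻³ = 1546 kg/d removed.
So the net sludge growth is P_X = 0.3680 × 1546 = 569.0 kg VSS/d.

P_X ≈ 569 kg VSS/d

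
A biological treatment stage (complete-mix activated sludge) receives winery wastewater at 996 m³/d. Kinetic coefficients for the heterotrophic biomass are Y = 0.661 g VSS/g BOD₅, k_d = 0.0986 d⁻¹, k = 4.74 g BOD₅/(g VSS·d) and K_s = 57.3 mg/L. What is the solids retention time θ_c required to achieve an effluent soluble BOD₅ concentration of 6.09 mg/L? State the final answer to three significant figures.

From 1/θ_c = Y·k·S/(K_s + S) − k_d: Y·k·S/(K_s+S) = 0.661 × 4.74 × 6.09 / (57.3 + 6.09) = 0.3010 d⁻¹.
1/θ_c = 0.3010 − 0.0986 = 0.2024 d⁻¹, so θ_c = 4.941 d.

θ_c ≈ 4.94 d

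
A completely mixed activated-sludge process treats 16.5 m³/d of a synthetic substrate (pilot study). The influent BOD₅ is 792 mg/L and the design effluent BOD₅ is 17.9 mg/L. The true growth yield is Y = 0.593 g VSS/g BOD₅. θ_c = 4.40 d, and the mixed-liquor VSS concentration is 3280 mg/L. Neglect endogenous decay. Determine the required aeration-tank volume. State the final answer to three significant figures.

V·X = Y·Q·ΔS·θ_c gives V = 0.593 × 16.5 × (792 − 17.9) × 4.40 / 3280 = 10.16 m³.

V ≈ 10.2 m³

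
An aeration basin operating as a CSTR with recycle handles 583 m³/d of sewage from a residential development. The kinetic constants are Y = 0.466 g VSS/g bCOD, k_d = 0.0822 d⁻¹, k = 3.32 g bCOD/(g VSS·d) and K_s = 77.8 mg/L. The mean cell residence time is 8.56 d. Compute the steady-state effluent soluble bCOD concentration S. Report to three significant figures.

S ≈ 11.5 mg/L

For a completely mixed reactor with recycle the Lawrence–McCarty relation gives S = K_s·(1 + k_d·θ_c) / [θ_c·(Y·k − k_d) − 1] = 77.8 × (1 + 0.0822 × 8.56) / [8.56 × (0.466 × 3.32 − 0.0822) − 1] = 132.5 / 11.54 = 11.49 mg/L.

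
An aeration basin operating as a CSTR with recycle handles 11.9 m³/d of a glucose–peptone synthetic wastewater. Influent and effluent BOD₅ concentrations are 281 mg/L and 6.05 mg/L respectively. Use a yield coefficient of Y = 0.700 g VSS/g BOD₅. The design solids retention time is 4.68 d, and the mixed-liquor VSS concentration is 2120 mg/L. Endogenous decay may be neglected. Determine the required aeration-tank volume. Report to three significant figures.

V ≈ 5.06 m³

V·X = Y·Q·ΔS·θ_c gives V = 0.700 × 11.9 × (281 − 6.05) × 4.68 / 2120 = 5.056 m³.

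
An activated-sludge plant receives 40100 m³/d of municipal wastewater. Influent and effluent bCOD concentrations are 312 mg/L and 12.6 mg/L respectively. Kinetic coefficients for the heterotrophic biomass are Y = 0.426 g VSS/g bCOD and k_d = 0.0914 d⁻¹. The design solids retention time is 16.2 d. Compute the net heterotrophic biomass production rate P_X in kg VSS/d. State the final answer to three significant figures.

P_X ≈ 2060 kg VSS/d

Y_obs = Y / (1 + k_d θ_c) = 0.426 / (1 + 0.0914 × 16.2) = 0.426 / 2.481 = 0.1717.
Substrate removed = Q·(S₀ − S) = 40100 m³/d × (312 − 12.6) g/m³ = 1.2×10^7 g/d = 12006 kg/d.
P_X = Y_obs · Q(S₀ − S) = 0.1717 × 12006 = 2062 kg VSS/d.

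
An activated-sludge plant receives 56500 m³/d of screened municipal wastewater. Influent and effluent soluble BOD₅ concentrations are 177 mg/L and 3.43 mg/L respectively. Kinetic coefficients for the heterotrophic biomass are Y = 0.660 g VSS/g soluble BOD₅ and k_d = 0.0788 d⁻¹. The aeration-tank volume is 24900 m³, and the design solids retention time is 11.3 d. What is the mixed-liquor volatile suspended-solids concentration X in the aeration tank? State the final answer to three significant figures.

X ≈ 1550 mg/L

X = Y·Q·ΔS·θ_c / [V·(1 + k_d θ_c)] = 0.660 × 56500 × (177 − 3.43) × 11.3 / [24900 × (1 + 0.0788 × 11.3)] = 1554 mg/L.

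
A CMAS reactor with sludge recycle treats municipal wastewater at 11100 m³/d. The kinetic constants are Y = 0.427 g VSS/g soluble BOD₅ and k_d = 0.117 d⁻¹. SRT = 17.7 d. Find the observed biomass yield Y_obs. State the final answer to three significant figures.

Y_obs ≈ 0.139 g VSS/g soluble BOD₅

Observed yield with endogenous decay: Y_obs = Y / (1 + k_d·θ_c) = 0.427 / (1 + 0.117 × 17.7) = 0.427 / 3.071 = 0.1390 g VSS/g soluble BOD₅.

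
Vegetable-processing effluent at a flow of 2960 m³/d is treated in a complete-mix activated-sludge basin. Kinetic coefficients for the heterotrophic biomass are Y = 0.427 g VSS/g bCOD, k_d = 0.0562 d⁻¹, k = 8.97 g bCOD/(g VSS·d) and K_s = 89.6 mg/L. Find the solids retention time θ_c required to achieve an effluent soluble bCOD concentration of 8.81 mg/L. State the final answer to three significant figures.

From 1/θ_c = Y·k·S/(K_s + S) − k_d: Y·k·S/(K_s+S) = 0.427 × 8.97 × 8.81 / (89.6 + 8.81) = 0.3429 d⁻¹.
θ_c = 1/(μ − k_d) = 1/(0.3429 − 0.0562) = 1/0.2867 = 3.488 d.

θ_c ≈ 3.49 d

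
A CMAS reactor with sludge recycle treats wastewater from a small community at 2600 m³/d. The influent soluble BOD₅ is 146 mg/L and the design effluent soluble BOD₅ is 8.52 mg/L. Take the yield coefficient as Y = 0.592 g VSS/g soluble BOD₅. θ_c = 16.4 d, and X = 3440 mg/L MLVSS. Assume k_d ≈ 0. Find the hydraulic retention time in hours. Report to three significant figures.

With k_d = 0 the design equation reduces to V = Y Q (S₀−S) θ_c / X = 0.592 × 2600 × (146 − 8.52) × 16.4 / 3440 = 1009 m³.
HRT = V/Q = 1009 m³ / 2600 m³·d⁻¹ = 0.3880 d × 24 = 9.312 h.

τ ≈ 9.31 h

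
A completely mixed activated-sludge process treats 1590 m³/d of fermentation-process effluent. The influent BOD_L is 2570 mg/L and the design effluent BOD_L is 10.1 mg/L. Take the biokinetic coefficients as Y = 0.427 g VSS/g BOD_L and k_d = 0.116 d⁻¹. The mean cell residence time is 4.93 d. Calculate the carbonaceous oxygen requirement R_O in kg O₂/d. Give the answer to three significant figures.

Observed yield with endogenous decay: Y_obs = Y / (1 + k_d·θ_c) = 0.427 / (1 + 0.116 × 4.93) = 0.427 / 1.572 = 0.2716 g VSS/g BOD_L.
Mass of BOD_L removed per day: Q(S₀ − S) = 1590 × 2560 g/m³ = 4070 kg/d.
Net sludge production P_X = 0.2716 × 4070 = 1106 kg VSS/d.
R_O = Q·ΔS − 1.42 P_X = 4070 − 1570 = 2500 kg O₂/d.

R_O ≈ 2500 kg O₂/d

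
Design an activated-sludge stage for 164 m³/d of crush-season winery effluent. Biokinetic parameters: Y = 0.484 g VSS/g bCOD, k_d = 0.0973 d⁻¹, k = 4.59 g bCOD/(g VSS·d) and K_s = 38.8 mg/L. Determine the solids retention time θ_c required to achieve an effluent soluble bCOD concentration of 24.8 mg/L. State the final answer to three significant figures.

θ_c ≈ 1.30 d

From 1/θ_c = Y·k·S/(K_s + S) − k_d: Y·k·S/(K_s+S) = 0.484 × 4.59 × 24.8 / (38.8 + 24.8) = 0.8663 d⁻¹.
Then 1/θ_c = μ − k_d = 0.8663 − 0.0973 = 0.7690 d⁻¹, giving θ_c = 1.300 d.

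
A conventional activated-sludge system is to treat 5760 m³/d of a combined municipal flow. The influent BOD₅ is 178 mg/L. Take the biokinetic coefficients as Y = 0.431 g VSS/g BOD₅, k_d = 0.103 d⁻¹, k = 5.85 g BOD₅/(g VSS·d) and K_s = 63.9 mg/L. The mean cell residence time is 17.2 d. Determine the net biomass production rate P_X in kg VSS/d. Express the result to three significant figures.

P_X ≈ 156 kg VSS/d

From the Monod/SRT balance for a CMAS, S = K_s·(1+k_d θ_c)/[θ_c·(Y k − k_d) − 1] = 63.9 × (1 + 0.103 × 17.2) / [17.2 × (0.431 × 5.85 − 0.103) − 1] = 177.1 / 40.60 = 4.363 mg/L.
Correct the yield for decay: Y_obs = Y/(1 + k_d θ_c) = 0.431 / (1 + 0.103 × 17.2) = 0.431 / 2.772 = 0.1555.
ΔS = 178 − 4.36 = 173.6 mg/L, so the substrate removal rate is 5760 × 173.6/1000 = 1000 kg BOD₅/d.
So the net sludge growth is P_X = 0.1555 × 1000 = 155.5 kg VSS/d.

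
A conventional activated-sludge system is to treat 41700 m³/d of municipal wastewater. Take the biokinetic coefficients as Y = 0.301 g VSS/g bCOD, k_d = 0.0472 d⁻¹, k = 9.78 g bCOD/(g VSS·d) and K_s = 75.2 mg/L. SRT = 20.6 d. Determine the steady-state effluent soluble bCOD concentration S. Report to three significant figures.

From the Monod/SRT balance for a CMAS, S = K_s·(1+k_d θ_c)/[θ_c·(Y k − k_d) − 1] = 75.2 × (1 + 0.0472 × 20.6) / [20.6 × (0.301 × 9.78 − 0.0472) − 1] = 148.3 / 58.67 = 2.528 mg/L.

S ≈ 2.53 mg/L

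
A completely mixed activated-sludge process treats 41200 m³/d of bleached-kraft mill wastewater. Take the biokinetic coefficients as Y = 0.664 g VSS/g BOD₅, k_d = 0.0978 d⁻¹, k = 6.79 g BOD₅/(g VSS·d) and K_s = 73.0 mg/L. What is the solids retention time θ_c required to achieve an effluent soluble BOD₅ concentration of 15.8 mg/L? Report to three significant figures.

Specific growth rate at S = 15.8 mg/L: μ = YkS/(K_s+S) = 0.664·6.79·15.8/(73.0+15.8) = 0.8022 d⁻¹.
Then 1/θ_c = μ − k_d = 0.8022 − 0.0978 = 0.7044 d⁻¹, giving θ_c = 1.420 d.

θ_c ≈ 1.42 d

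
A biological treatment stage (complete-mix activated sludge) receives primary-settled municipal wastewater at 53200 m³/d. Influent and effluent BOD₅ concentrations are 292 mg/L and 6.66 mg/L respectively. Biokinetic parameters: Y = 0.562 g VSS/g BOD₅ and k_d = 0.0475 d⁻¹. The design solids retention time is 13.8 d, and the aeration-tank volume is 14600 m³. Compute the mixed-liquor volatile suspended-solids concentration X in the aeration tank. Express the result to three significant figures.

From V·X·(1 + k_d·θ_c) = Y·Q·(S₀ − S)·θ_c: X = 0.562 × 53200 × (292 − 6.66) × 13.8 / [14600 × (1 + 0.0475 × 13.8)] = 4871 mg/L.

X ≈ 4870 mg/L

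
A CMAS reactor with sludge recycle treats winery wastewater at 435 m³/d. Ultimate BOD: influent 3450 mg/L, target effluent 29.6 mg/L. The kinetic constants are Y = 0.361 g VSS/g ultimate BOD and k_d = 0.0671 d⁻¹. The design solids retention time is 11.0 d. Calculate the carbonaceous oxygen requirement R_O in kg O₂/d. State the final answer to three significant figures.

Y_obs = Y / (1 + k_d θ_c) = 0.361 / (1 + 0.0671 × 11.0) = 0.361 / 1.738 = 0.2077.
Q·(S₀ − S) = 435 × (3450 − 29.6) × 10⁻³ = 1488 kg/d removed.
Biomass synthesised: P_X = Y_obs × 1488 = 309.0 kg VSS/d.
Carbonaceous O₂ demand = substrate oxidised − cell-mass equivalent = 1488 − 1.42 × 309.0 = 1049 kg O₂/d.

R_O ≈ 1050 kg O₂/d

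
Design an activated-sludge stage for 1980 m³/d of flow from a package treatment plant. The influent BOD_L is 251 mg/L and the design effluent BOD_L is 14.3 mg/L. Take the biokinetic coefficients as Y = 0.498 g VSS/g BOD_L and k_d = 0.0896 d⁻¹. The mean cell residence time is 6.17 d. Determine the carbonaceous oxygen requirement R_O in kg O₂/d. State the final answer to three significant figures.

The observed yield is Y_obs = Y/(1 + k_d·θ_c) = 0.498 / (1 + 0.0896 × 6.17) = 0.498 / 1.553 = 0.3207 g VSS per g BOD_L removed.
Mass of BOD_L removed per day: Q(S₀ − S) = 1980 × 236.7 g/m³ = 468.7 kg/d.
Biomass synthesised: P_X = Y_obs × 468.7 = 150.3 kg VSS/d.
Carbonaceous O₂ demand = substrate oxidised − cell-mass equivalent = 468.7 − 1.42 × 150.3 = 255.2 kg O₂/d.

R_O ≈ 255 kg O₂/d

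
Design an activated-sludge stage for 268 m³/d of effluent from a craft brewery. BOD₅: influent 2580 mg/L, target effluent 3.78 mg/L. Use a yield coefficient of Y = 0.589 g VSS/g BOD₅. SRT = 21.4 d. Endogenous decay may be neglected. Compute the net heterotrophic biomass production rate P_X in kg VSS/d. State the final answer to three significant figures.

P_X ≈ 407 kg VSS/d

With endogenous decay neglected, the observed yield equals the true yield: Y_obs = Y = 0.589 g VSS/g BOD₅.
ΔS = 2580 − 3.78 = 2576 mg/L, so the substrate removal rate is 268 × 2576/1000 = 690.4 kg BOD₅/d.
Biomass produced: P_X = Y_obs·Q·ΔS = 0.5890 × 690.4 ≈ 406.7 kg VSS/d.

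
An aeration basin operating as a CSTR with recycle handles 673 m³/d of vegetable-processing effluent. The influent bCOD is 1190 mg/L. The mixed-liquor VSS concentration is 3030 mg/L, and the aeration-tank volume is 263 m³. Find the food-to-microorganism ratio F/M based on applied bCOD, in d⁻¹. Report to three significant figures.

F/M ≈ 1.00 d⁻¹

Food-to-microorganism ratio F/M = Q S₀ / (V X) = 673 × 1190 / (263.0 × 3030) = 1.005 d⁻¹.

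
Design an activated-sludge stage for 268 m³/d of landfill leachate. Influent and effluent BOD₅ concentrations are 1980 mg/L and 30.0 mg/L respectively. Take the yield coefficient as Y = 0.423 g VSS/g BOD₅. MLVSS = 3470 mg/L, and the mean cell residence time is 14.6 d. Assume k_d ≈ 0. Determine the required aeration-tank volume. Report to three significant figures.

V·X = Y·Q·ΔS·θ_c gives V = 0.423 × 268 × (1980 − 30.0) × 14.6 / 3470 = 930.1 m³.

V ≈ 930 m³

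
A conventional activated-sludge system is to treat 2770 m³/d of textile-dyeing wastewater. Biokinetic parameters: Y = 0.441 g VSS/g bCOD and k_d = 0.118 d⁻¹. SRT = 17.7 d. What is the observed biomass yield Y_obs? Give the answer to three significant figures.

Y_obs ≈ 0.143 g VSS/g bCOD

Correct the yield for decay: Y_obs = Y/(1 + k_d θ_c) = 0.441 / (1 + 0.118 × 17.7) = 0.441 / 3.089 = 0.1428.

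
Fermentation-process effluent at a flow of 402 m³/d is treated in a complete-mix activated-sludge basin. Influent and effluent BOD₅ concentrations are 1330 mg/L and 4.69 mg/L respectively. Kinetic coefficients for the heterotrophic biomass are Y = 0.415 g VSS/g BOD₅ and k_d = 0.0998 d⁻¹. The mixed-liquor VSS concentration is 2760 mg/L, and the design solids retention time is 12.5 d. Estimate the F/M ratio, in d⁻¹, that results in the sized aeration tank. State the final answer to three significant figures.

From the SRT design equation V = Y Q (S₀−S) θ_c / [X (1 + k_d θ_c)] = 0.415 × 402 × (1330 − 4.69) × 12.5 / [2760 × (1 + 0.0998 × 12.5)] = 2.76×10^6 / 6203 = 445.5 m³.
Food-to-microorganism ratio F/M = Q S₀ / (V X) = 402 × 1330 / (445.5 × 2760) = 0.4348 d⁻¹.

F/M ≈ 0.435 d⁻¹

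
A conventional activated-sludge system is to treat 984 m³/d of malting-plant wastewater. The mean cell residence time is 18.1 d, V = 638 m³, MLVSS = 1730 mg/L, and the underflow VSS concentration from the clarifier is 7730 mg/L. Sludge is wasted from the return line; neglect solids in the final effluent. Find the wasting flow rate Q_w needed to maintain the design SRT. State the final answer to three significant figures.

Q_w = (V·X)/(θ_c X_r) = 638.0 × 1730 / (18.1 × 7730) = 7.889 m³/d.

Q_w ≈ 7.89 m³/d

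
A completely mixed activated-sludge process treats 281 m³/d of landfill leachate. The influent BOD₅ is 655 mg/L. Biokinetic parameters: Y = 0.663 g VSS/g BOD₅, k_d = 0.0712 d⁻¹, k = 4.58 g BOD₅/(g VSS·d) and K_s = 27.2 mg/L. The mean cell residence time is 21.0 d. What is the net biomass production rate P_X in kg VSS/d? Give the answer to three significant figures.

P_X ≈ 48.8 kg VSS/d

Effluent substrate depends only on kinetics and SRT: S = K_s(1 + k_d θ_c) / [θ_c(Yk − k_d) − 1] = 27.2 × (1 + 0.0712 × 21.0) / [21.0 × (0.663 × 4.58 − 0.0712) − 1] = 67.87 / 61.27 = 1.108 mg/L.
Y_obs = Y / (1 + k_d θ_c) = 0.663 / (1 + 0.0712 × 21.0) = 0.663 / 2.495 = 0.2657.
Q·(S₀ − S) = 281 × (655 − 1.11) × 10⁻³ = 183.7 kg/d removed.
Net biomass production P_X = Y_obs × Q·(S₀ − S) = 0.2657 × 183.7 = 48.82 kg VSS/d.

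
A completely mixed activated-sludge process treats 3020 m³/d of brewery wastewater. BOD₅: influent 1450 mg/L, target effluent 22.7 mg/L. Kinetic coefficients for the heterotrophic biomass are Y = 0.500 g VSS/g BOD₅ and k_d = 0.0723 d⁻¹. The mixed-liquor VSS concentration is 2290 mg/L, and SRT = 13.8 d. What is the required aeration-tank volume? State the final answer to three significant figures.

V ≈ 6500 m³

Rearranging the biomass balance for a CMAS with decay, V = Y·Q·ΔS·θ_c / [X·(1+k_d θ_c)] = 0.500 × 3020 × (1450 − 22.7) × 13.8 / [2290 × (1 + 0.0723 × 13.8)] = 2.97×10^7 / 4575 = 6501 m³.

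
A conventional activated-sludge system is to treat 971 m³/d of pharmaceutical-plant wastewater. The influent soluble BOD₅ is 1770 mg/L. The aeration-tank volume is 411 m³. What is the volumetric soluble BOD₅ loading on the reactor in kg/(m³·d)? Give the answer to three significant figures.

Applied soluble BOD₅ load per unit volume = Q·S₀/V = (971 × 1770/1000)/411.0 = 4.182 kg soluble BOD₅·m⁻³·d⁻¹.

L_v ≈ 4.18 kg soluble BOD₅/(m³·d)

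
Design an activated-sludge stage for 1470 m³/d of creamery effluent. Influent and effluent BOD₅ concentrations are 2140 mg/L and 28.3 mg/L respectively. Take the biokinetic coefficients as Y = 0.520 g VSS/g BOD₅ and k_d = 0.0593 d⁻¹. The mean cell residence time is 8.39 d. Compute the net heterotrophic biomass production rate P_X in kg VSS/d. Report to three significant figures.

Correct the yield for decay: Y_obs = Y/(1 + k_d θ_c) = 0.520 / (1 + 0.0593 × 8.39) = 0.520 / 1.498 = 0.3472.
Substrate removed = Q·(S₀ − S) = 1470 m³/d × (2140 − 28.3) g/m³ = 3.1×10^6 g/d = 3104 kg/d.
P_X = Y_obs · Q(S₀ − S) = 0.3472 × 3104 = 1078 kg VSS/d.

P_X ≈ 1080 kg VSS/d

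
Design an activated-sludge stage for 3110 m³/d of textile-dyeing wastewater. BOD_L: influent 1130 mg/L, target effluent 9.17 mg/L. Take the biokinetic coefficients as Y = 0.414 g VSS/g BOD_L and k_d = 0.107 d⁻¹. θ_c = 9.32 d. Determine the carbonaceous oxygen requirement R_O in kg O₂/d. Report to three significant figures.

R_O ≈ 2460 kg O₂/d

Observed yield with endogenous decay: Y_obs = Y / (1 + k_d·θ_c) = 0.414 / (1 + 0.107 × 9.32) = 0.414 / 1.997 = 0.2073 g VSS/g BOD_L.
Mass of BOD_L removed per day: Q(S₀ − S) = 3110 × 1121 g/m³ = 3486 kg/d.
Biomass synthesised: P_X = Y_obs × 3486 = 722.6 kg VSS/d.
Carbonaceous O₂ demand = substrate oxidised − cell-mass equivalent = 3486 − 1.42 × 722.6 = 2460 kg O₂/d.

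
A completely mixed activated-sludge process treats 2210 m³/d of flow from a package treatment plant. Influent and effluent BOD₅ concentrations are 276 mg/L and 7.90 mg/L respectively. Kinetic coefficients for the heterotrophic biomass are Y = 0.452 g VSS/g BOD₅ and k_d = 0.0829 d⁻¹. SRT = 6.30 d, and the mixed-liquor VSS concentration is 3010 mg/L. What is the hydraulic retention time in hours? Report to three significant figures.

From the SRT design equation V = Y Q (S₀−S) θ_c / [X (1 + k_d θ_c)] = 0.452 × 2210 × (276 − 7.90) × 6.30 / [3010 × (1 + 0.0829 × 6.30)] = 1.69×10^6 / 4582 = 368.2 m³.
HRT = V/Q = 368.2 m³ / 2210 m³·d⁻¹ = 0.1666 d × 24 = 3.999 h.

τ ≈ 4.00 h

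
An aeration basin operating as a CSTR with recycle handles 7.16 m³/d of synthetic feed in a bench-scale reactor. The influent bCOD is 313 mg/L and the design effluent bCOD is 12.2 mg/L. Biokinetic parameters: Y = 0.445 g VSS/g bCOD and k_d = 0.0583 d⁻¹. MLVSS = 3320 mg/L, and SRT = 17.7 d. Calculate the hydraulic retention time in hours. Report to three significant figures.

τ ≈ 8.43 h

Rearranging the biomass balance for a CMAS with decay, V = Y·Q·ΔS·θ_c / [X·(1+k_d θ_c)] = 0.445 × 7.16 × (313 − 12.2) × 17.7 / [3320 × (1 + 0.0583 × 17.7)] = 1.7×10^4 / 6746 = 2.515 m³.
Hydraulic retention time τ = V/Q = 2.515 / 7.16 = 0.3512 d = 8.429 h.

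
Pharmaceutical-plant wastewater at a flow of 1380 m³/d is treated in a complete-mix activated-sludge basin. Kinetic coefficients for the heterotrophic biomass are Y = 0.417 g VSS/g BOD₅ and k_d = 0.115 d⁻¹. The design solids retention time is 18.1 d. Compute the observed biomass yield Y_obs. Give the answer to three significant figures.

Y_obs = Y / (1 + k_d θ_c) = 0.417 / (1 + 0.115 × 18.1) = 0.417 / 3.082 = 0.1353.

Y_obs ≈ 0.135 g VSS/g BOD₅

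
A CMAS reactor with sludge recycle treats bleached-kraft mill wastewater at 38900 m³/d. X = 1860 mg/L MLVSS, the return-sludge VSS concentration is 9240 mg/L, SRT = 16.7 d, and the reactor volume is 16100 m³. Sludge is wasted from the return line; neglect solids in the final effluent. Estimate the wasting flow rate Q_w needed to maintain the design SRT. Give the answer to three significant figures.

Q_w ≈ 194 m³/d

θ_c = V·X/(Q_w·X_r) when wasting from the recycle, so Q_w = V·X/(θ_c·X_r) = 16100 × 1860 / (16.7 × 9240) = 194.1 m³/d.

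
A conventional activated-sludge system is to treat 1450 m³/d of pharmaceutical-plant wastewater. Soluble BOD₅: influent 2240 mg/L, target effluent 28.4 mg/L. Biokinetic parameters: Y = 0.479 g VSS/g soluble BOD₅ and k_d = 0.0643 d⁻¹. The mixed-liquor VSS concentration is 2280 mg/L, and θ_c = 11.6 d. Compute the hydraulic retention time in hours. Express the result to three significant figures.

τ ≈ 74.1 h

Steady-state biomass mass balance: V·X·(1 + k_d·θ_c) = Y·Q·(S₀ − S)·θ_c, so V = 0.479 × 1450 × (2240 − 28.4) × 11.6 / [2280 × (1 + 0.0643 × 11.6)] = 1.78×10^7 / 3981 = 4476 m³.
Hydraulic retention time τ = V/Q = 4476 / 1450 = 3.087 d = 74.09 h.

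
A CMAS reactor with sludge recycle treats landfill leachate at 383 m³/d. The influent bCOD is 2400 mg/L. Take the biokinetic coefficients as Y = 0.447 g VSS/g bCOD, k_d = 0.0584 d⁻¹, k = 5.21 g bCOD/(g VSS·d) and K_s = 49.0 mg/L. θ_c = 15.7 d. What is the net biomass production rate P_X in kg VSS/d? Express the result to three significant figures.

P_X ≈ 214 kg VSS/d

From the Monod/SRT balance for a CMAS, S = K_s·(1+k_d θ_c)/[θ_c·(Y k − k_d) − 1] = 49.0 × (1 + 0.0584 × 15.7) / [15.7 × (0.447 × 5.21 − 0.0584) − 1] = 93.93 / 34.65 = 2.711 mg/L.
Correct the yield for decay: Y_obs = Y/(1 + k_d θ_c) = 0.447 / (1 + 0.0584 × 15.7) = 0.447 / 1.917 = 0.2332.
Mass of bCOD removed per day: Q(S₀ − S) = 383 × 2397 g/m³ = 918.2 kg/d.
Biomass produced: P_X = Y_obs·Q·ΔS = 0.2332 × 918.2 ≈ 214.1 kg VSS/d.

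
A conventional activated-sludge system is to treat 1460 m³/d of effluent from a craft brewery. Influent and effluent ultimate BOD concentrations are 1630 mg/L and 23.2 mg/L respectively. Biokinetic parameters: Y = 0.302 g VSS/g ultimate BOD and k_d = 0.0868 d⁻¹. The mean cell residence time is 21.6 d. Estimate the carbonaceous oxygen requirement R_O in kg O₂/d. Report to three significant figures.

The observed yield is Y_obs = Y/(1 + k_d·θ_c) = 0.302 / (1 + 0.0868 × 21.6) = 0.302 / 2.875 = 0.1050 g VSS per g ultimate BOD removed.
Q·(S₀ − S) = 1460 × (1630 − 23.2) × 10⁻³ = 2346 kg/d removed.
P_X = Y_obs·Q·(S₀ − S) = 0.1050 × 2346 = 246.4 kg VSS/d.
R_O = Q·(S₀ − S) − 1.42·P_X = 2346 − 1.42 × 246.4 = 1996 kg O₂/d.

R_O ≈ 2000 kg O₂/d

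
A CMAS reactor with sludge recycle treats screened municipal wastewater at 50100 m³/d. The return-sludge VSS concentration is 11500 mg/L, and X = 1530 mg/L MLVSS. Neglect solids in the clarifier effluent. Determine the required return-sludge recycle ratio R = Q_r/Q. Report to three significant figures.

Mass balance around the secondary clarifier (neglecting effluent solids): R = X / (X_r − X) = 1530 / (11500 − 1530) = 0.1535.

R ≈ 0.153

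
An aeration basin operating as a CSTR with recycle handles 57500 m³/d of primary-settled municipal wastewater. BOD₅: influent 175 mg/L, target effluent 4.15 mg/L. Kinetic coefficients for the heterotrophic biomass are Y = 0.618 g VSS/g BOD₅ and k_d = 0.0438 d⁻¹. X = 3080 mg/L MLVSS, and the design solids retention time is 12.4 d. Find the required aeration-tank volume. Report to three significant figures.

V ≈ 15800 m³

Rearranging the biomass balance for a CMAS with decay, V = Y·Q·ΔS·θ_c / [X·(1+k_d θ_c)] = 0.618 × 57500 × (175 − 4.15) × 12.4 / [3080 × (1 + 0.0438 × 12.4)] = 7.53×10^7 / 4753 = 15840 m³.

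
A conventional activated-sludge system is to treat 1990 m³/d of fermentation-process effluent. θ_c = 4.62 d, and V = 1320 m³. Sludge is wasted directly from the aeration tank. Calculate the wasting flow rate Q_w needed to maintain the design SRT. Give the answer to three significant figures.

For wasting at MLVSS concentration, Q_w = V/θ_c = 1320/4.62 = 285.7 m³/d.

Q_w ≈ 286 m³/d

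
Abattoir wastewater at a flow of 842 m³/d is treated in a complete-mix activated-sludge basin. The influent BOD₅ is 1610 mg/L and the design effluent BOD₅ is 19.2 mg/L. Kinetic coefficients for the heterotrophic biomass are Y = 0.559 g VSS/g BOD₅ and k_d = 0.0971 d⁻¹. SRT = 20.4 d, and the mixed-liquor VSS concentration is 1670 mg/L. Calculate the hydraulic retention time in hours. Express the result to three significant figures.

From the SRT design equation V = Y Q (S₀−S) θ_c / [X (1 + k_d θ_c)] = 0.559 × 842 × (1610 − 19.2) × 20.4 / [1670 × (1 + 0.0971 × 20.4)] = 1.53×10^7 / 4978 = 3068 m³.
Hydraulic retention time τ = V/Q = 3068 / 842 = 3.644 d = 87.46 h.

τ ≈ 87.5 h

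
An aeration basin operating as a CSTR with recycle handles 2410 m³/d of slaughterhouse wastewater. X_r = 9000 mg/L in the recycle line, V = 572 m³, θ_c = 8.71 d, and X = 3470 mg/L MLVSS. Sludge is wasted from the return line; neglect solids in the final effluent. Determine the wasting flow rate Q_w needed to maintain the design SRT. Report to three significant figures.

θ_c = V·X/(Q_w·X_r) when wasting from the recycle, so Q_w = V·X/(θ_c·X_r) = 572.0 × 3470 / (8.71 × 9000) = 25.32 m³/d.

Q_w ≈ 25.3 m³/d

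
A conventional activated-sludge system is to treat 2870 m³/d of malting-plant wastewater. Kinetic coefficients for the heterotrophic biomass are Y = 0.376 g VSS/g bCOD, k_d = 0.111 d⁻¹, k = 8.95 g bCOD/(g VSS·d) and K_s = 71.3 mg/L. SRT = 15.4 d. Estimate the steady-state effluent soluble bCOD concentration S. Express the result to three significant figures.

From the Monod/SRT balance for a CMAS, S = K_s·(1+k_d θ_c)/[θ_c·(Y k − k_d) − 1] = 71.3 × (1 + 0.111 × 15.4) / [15.4 × (0.376 × 8.95 − 0.111) − 1] = 193.2 / 49.11 = 3.933 mg/L.

S ≈ 3.93 mg/L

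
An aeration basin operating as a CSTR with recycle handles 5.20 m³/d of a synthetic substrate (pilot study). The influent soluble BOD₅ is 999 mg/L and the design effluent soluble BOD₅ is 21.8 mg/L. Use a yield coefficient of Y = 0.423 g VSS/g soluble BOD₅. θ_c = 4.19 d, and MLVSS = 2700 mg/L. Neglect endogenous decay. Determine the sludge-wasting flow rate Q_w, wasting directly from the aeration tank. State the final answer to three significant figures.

V·X = Y·Q·ΔS·θ_c gives V = 0.423 × 5.20 × (999 − 21.8) × 4.19 / 2700 = 3.336 m³.
With mixed-liquor wasting, θ_c = V/Q_w, so Q_w = V/θ_c = 3.336/4.19 = 0.7961 m³/d.

Q_w ≈ 0.796 m³/d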